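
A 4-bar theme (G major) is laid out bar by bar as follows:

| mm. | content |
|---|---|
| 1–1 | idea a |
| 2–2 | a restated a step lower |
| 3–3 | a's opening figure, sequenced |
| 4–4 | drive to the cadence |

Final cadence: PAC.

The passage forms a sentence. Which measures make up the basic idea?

measures 1–1

The presentation of a sentence is the basic idea (measure 1) plus its repetition (measure 2); the basic idea is therefore measure 1.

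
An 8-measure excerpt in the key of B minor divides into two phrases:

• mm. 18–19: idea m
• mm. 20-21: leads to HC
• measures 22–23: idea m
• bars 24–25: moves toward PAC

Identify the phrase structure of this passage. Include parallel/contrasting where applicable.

Phrase 1 ends with a half cadence (weaker) and phrase 2 with a perfect authentic cadence (stronger): antecedent + consequent = a period.
The two phrases open with the same material (m / m), so the period is parallel.

parallel period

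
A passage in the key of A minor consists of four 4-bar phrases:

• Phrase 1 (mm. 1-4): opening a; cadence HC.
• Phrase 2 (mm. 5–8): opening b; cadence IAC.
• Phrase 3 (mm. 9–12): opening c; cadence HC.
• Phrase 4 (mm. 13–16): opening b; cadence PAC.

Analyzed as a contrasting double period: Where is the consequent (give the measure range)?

measures 9–16

In a double period the four phrases pair into a large antecedent (phrases 1–2, ending imperfect authentic cadence) and a large consequent (phrases 3–4, ending perfect authentic cadence). The consequent spans mm. 9-16.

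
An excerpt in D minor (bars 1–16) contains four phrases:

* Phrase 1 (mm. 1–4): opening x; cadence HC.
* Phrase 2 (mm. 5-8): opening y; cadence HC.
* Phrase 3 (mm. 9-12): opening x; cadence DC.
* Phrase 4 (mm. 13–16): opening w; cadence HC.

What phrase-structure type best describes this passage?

Phrase 4 ends with a half cadence, no stronger than phrase 2's half cadence, so the four phrases do not form a double period; nor do phrases 3–4 duplicate 1–2, so it is not a repeated period. With no phrase reaching a conclusive cadence, the passage is a phrase group.

phrase group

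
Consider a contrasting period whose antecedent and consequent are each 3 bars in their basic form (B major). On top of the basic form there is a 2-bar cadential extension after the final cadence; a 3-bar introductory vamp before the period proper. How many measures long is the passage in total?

Basic contrasting period: 3 + 3 = 6 bars.
6 (basic form) + 2 (cadential extension) + 3 (introduction) = 11.

11 measures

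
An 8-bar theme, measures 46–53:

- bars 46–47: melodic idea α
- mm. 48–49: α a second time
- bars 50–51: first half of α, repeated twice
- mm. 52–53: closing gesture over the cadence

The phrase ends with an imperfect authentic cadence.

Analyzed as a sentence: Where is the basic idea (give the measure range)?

measures 46–47

The presentation of a sentence is the basic idea (mm. 46–47) plus its repetition (measures 48-49); the basic idea is therefore mm. 46–47.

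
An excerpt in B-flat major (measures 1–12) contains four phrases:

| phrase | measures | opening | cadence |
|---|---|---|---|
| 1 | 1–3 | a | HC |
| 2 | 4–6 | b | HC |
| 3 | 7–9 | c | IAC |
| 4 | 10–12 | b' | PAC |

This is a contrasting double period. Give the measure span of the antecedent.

In a double period the first pair of phrases (ending half cadence) is the large antecedent and the second pair (ending perfect authentic cadence) is the large consequent; the antecedent is measures 1–6.

measures 1–6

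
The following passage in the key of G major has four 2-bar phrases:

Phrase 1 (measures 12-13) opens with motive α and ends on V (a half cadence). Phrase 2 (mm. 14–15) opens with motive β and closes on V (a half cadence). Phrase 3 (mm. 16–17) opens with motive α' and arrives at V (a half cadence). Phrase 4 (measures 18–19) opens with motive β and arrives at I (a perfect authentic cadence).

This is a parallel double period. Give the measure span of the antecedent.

measures 12–15

In a double period the first pair of phrases (ending half cadence) is the large antecedent and the second pair (ending perfect authentic cadence) is the large consequent; the antecedent is measures 12–15.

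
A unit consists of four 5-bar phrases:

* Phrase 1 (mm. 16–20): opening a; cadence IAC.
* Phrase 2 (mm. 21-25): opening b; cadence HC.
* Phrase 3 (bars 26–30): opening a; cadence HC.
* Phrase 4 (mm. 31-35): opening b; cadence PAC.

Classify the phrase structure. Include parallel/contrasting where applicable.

Four phrases in two halves: the first half (mm. 16-25) ends with a half cadence, the second (bars 26-35) with a perfect authentic cadence — a large antecedent–consequent pair, i.e. a double period.
Phrase 3 begins with the same material as phrase 1, making it parallel.

parallel double period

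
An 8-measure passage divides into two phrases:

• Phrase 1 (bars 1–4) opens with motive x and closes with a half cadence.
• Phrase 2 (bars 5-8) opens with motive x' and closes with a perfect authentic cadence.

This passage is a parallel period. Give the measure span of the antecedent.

The antecedent is the phrase ending with the weaker cadence (half cadence, phrase 1) and the consequent the one ending more conclusively (perfect authentic cadence, phrase 2); the antecedent is measures 1–4.

measures 1–4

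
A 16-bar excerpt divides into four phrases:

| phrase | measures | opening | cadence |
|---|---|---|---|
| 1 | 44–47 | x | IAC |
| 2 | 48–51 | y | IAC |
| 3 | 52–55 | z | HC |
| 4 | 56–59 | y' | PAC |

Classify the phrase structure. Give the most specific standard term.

Four phrases in two halves: the first half (mm. 44-51) ends with an imperfect authentic cadence, the second (mm. 52–59) with a perfect authentic cadence — a large antecedent–consequent pair, i.e. a double period.
Phrase 3 begins with different material from phrase 1, making it contrasting.

contrasting double period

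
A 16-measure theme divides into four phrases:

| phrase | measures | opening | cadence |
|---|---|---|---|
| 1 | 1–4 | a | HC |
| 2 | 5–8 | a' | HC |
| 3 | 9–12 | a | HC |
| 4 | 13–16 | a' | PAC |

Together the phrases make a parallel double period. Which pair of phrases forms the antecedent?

In a double period the first pair of phrases (ending half cadence) is the large antecedent and the second pair (ending perfect authentic cadence) is the large consequent; the antecedent is phrases 1 and 2.

phrases 1 and 2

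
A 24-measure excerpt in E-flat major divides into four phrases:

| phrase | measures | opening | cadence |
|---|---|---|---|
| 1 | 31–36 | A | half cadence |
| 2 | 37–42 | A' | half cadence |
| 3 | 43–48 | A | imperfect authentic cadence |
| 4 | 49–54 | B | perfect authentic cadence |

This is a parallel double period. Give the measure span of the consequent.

measures 43–54

In a double period the first pair of phrases (ending half cadence) is the large antecedent and the second pair (ending perfect authentic cadence) is the large consequent; the consequent is measures 43–54.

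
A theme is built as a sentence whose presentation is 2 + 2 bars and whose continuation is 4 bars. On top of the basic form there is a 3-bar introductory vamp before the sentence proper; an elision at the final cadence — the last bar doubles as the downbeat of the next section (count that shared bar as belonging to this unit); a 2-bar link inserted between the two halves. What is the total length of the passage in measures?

Basic sentence: 2 + 2 + 4 = 8 bars.
8 (basic form) + 3 (introduction) + 2 (link) = 13.
The elision shares a bar with the next section but does not change this unit's count.

13 measures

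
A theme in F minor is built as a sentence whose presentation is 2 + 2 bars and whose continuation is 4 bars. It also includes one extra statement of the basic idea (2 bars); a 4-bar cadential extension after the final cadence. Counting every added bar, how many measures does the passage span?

Basic sentence: 2 + 2 + 4 = 8 bars.
8 (basic form) + 2 (extra statement) + 4 (cadential extension) = 14.

14 measures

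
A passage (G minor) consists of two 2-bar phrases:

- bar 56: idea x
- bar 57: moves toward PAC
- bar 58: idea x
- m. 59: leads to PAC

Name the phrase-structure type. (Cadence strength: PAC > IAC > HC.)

Both phrases have the same opening (x) and the same cadence (perfect authentic cadence): the second is a restatement, not a consequent, so this is a repeated phrase rather than a period.

repeated phrase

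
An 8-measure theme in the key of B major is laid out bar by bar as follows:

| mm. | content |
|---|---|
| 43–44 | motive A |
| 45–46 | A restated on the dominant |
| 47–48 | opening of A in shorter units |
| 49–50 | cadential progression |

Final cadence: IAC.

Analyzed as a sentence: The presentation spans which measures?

The presentation of a sentence is the basic idea (mm. 43–44) plus its repetition (bars 45–46); the presentation is therefore bars 43–46.

measures 43–46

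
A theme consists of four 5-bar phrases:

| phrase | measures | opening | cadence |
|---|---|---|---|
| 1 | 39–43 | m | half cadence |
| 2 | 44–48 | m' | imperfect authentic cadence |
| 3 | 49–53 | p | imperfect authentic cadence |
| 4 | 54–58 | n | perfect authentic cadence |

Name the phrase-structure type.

Four phrases in two halves: the first half (bars 39-48) ends with an imperfect authentic cadence, the second (bars 49–58) with a perfect authentic cadence — a large antecedent–consequent pair, i.e. a double period.
Phrase 3 begins with different material from phrase 1, making it contrasting.

contrasting double period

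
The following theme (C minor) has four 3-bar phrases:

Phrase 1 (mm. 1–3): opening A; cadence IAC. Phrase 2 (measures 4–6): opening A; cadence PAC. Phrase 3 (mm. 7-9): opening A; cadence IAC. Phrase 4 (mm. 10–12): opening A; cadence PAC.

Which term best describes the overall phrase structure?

The cadence pattern IAC–PAC–IAC–PAC is weak–strong twice, and phrases 3–4 restate phrases 1–2: a period heard twice, not a double period (which would end weakly at phrase 2).

repeated period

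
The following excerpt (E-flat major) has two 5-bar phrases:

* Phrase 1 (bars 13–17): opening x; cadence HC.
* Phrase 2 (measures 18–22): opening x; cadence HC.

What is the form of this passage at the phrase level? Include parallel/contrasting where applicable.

Both phrases have the same opening (x) and the same cadence (half cadence): the second is a restatement, not a consequent, so this is a repeated phrase rather than a period.

repeated phrase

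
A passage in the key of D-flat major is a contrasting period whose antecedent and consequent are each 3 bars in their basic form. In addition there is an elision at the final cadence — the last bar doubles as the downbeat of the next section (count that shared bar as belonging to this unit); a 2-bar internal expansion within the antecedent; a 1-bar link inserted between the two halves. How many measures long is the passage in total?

9 measures

Basic contrasting period: 3 + 3 = 6 bars.
6 (basic form) + 2 (internal expansion) + 1 (link) = 9.
The elision shares a bar with the next section but does not change this unit's count.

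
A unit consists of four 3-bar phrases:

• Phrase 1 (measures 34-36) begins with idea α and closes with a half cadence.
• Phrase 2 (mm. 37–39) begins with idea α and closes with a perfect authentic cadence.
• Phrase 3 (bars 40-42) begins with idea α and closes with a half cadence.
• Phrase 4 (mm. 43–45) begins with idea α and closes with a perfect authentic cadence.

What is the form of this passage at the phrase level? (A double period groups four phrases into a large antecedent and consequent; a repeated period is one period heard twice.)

repeated period

The cadence pattern HC–PAC–HC–PAC is weak–strong twice, and phrases 3–4 restate phrases 1–2: a period heard twice, not a double period (which would end weakly at phrase 2).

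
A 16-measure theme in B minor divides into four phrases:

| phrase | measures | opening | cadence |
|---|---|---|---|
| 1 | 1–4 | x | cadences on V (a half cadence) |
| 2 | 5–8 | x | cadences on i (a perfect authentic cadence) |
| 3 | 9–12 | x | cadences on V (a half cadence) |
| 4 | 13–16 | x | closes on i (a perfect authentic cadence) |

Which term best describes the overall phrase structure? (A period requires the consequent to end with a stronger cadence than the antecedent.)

repeated period

The cadence pattern HC–PAC–HC–PAC is weak–strong twice, and phrases 3–4 restate phrases 1–2: a period heard twice, not a double period (which would end weakly at phrase 2).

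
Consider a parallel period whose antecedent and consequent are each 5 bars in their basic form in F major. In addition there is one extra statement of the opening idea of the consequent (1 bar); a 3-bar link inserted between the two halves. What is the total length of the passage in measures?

14 measures

Basic parallel period: 5 + 5 = 10 bars.
10 (basic form) + 1 (extra statement) + 3 (link) = 14.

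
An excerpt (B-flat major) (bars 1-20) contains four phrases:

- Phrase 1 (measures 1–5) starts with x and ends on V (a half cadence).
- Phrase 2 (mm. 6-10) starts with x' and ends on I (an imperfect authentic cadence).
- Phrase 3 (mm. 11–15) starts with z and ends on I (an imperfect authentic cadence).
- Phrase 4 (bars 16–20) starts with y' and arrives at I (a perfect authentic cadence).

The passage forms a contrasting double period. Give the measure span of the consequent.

measures 11–20

In a double period the first pair of phrases (ending imperfect authentic cadence) is the large antecedent and the second pair (ending perfect authentic cadence) is the large consequent; the consequent is measures 11–20.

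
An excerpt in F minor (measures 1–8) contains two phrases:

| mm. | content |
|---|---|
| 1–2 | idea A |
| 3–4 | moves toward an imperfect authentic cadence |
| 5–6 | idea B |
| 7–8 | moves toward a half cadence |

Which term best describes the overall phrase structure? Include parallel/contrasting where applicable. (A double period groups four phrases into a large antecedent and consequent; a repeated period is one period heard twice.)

phrase group

The second phrase closes with a half cadence, which is not stronger than the first phrase's imperfect authentic cadence; without a weak→strong cadential pair there is no antecedent–consequent relationship, so this is a phrase group rather than a period.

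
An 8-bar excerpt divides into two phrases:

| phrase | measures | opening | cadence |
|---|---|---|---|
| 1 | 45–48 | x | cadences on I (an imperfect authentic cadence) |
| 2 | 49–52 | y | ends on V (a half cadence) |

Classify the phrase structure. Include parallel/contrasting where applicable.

The second phrase closes with a half cadence, which is not stronger than the first phrase's imperfect authentic cadence; without a weak→strong cadential pair there is no antecedent–consequent relationship, so this is a phrase group rather than a period.

phrase group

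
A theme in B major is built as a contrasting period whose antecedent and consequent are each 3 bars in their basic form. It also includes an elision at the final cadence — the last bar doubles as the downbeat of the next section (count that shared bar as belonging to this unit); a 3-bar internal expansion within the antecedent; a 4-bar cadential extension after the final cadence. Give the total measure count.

13 measures

Basic contrasting period: 3 + 3 = 6 bars.
6 (basic form) + 3 (internal expansion) + 4 (cadential extension) = 13.
The elision shares a bar with the next section but does not change this unit's count.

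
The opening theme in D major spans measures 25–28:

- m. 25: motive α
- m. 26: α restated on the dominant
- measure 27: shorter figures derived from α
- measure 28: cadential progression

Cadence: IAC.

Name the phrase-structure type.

Basic idea (m. 25) + its repetition (m. 26) form the presentation; fragmentation and cadence (measures 27–28) form the continuation — the 4-bar whole is a sentence.

sentence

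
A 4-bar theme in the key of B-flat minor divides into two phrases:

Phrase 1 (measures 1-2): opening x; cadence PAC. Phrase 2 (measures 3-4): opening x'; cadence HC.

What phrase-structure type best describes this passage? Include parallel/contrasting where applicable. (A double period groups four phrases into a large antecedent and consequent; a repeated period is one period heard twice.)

phrase group

The second phrase closes with a half cadence, which is not stronger than the first phrase's perfect authentic cadence; without a weak→strong cadential pair there is no antecedent–consequent relationship, so this is a phrase group rather than a period.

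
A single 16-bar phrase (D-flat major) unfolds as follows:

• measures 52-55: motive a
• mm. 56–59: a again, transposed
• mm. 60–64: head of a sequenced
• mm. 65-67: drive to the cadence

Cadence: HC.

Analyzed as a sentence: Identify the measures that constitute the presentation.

measures 52–59

The presentation of a sentence is the basic idea (mm. 52–55) plus its repetition (mm. 56-59); the presentation is therefore measures 52–59.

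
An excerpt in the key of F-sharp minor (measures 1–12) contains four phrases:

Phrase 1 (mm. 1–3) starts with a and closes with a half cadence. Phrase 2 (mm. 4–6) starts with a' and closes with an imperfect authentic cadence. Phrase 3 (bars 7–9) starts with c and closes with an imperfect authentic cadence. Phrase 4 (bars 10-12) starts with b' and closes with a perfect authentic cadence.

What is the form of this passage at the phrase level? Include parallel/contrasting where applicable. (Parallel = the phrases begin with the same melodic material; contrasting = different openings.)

contrasting double period

Four phrases in two halves: the first half (measures 1-6) ends with an imperfect authentic cadence, the second (bars 7–12) with a perfect authentic cadence — a large antecedent–consequent pair, i.e. a double period.
Phrase 3 begins with different material from phrase 1, making it contrasting.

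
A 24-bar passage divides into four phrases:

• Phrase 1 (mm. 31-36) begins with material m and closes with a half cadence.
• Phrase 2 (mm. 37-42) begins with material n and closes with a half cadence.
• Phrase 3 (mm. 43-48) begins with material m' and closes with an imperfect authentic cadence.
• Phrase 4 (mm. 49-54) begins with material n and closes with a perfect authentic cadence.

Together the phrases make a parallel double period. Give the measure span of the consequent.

measures 43–54

In a double period the first pair of phrases (ending half cadence) is the large antecedent and the second pair (ending perfect authentic cadence) is the large consequent; the consequent is measures 43–54.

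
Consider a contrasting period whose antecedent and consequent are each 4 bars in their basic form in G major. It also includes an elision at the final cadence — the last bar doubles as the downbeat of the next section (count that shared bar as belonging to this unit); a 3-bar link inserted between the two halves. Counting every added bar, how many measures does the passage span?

11 measures

Basic contrasting period: 4 + 4 = 8 bars.
8 (basic form) + 3 (link) = 11.
The elision shares a bar with the next section but does not change this unit's count.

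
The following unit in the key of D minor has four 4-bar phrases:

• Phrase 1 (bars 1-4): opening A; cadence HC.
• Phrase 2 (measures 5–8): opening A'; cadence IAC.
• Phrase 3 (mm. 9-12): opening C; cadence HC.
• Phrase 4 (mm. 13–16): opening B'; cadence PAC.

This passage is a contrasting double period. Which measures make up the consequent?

measures 9–16

In a double period the four phrases pair into a large antecedent (phrases 1–2, ending imperfect authentic cadence) and a large consequent (phrases 3–4, ending perfect authentic cadence). The consequent spans mm. 9-16.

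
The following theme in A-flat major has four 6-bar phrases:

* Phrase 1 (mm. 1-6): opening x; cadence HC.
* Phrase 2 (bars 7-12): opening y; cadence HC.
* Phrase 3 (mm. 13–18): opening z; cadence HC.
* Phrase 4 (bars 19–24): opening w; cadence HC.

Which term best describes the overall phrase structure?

Phrase 4 ends with a half cadence, no stronger than phrase 2's half cadence, so the four phrases do not form a double period; nor do phrases 3–4 duplicate 1–2, so it is not a repeated period. With no phrase reaching a conclusive cadence, the passage is a phrase group.

phrase group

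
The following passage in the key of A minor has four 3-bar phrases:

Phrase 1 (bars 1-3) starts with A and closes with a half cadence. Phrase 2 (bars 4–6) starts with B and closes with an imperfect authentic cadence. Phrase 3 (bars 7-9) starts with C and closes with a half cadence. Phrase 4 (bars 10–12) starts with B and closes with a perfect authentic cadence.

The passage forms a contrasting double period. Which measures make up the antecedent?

In a double period the four phrases pair into a large antecedent (phrases 1–2, ending imperfect authentic cadence) and a large consequent (phrases 3–4, ending perfect authentic cadence). The antecedent spans mm. 1-6.

measures 1–6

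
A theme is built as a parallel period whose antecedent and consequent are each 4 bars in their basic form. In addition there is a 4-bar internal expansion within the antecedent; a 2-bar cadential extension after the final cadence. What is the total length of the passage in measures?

Basic parallel period: 4 + 4 = 8 bars.
8 (basic form) + 4 (internal expansion) + 2 (cadential extension) = 14.

14 measures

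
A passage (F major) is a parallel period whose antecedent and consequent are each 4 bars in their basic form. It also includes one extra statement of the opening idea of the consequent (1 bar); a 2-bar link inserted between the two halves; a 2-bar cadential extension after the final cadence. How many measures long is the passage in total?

Basic parallel period: 4 + 4 = 8 bars.
8 (basic form) + 1 (extra statement) + 2 (link) + 2 (cadential extension) = 13.

13 measures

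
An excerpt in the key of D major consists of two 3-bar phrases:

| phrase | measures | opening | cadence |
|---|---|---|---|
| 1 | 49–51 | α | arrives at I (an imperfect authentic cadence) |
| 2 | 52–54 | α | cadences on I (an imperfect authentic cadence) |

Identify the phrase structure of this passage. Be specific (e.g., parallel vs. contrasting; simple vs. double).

repeated phrase

Both phrases have the same opening (α) and the same cadence (imperfect authentic cadence): the second is a restatement, not a consequent, so this is a repeated phrase rather than a period.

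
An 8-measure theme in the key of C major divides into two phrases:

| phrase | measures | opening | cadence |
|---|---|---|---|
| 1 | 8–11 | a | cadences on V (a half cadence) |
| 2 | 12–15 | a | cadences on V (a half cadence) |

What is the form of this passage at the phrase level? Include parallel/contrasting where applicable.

repeated phrase

Both phrases have the same opening (a) and the same cadence (half cadence): the second is a restatement, not a consequent, so this is a repeated phrase rather than a period.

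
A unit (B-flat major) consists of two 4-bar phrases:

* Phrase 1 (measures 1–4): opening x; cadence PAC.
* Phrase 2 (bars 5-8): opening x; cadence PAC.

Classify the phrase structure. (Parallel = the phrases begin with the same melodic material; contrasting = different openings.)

Both phrases have the same opening (x) and the same cadence (perfect authentic cadence): the second is a restatement, not a consequent, so this is a repeated phrase rather than a period.

repeated phrase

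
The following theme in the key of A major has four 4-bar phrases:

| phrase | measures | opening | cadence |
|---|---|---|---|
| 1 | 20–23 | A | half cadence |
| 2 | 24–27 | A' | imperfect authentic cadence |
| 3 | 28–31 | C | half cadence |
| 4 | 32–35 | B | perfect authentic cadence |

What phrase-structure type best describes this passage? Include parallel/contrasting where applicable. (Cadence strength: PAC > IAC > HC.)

Four phrases in two halves: the first half (mm. 20–27) ends with an imperfect authentic cadence, the second (mm. 28–35) with a perfect authentic cadence — a large antecedent–consequent pair, i.e. a double period.
Phrase 3 begins with different material from phrase 1, making it contrasting.

contrasting double period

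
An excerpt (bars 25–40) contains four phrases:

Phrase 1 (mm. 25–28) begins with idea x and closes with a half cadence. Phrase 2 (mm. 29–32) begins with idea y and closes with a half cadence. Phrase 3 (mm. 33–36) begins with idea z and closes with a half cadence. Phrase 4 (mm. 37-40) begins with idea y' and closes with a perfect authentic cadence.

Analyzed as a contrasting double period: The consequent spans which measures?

measures 33–40

In a double period the four phrases pair into a large antecedent (phrases 1–2, ending half cadence) and a large consequent (phrases 3–4, ending perfect authentic cadence). The consequent spans mm. 33–40.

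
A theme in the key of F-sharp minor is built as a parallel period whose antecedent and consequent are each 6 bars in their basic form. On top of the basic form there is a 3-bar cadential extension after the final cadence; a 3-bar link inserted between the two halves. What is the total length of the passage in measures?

18 measures

Basic parallel period: 6 + 6 = 12 bars.
12 (basic form) + 3 (cadential extension) + 3 (link) = 18.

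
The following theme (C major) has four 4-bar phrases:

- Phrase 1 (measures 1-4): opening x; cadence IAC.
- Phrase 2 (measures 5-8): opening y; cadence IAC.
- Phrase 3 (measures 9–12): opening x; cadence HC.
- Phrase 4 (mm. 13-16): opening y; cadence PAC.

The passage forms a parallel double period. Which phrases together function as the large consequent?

In a double period the first pair of phrases (ending imperfect authentic cadence) is the large antecedent and the second pair (ending perfect authentic cadence) is the large consequent; the consequent is phrases 3 and 4.

phrases 3 and 4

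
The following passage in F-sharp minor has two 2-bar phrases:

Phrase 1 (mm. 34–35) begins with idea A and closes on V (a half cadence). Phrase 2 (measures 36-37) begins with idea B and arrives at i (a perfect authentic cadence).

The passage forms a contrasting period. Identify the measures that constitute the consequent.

The antecedent is the phrase ending with the weaker cadence (half cadence, phrase 1) and the consequent the one ending more conclusively (perfect authentic cadence, phrase 2); the consequent is mm. 36-37.

measures 36–37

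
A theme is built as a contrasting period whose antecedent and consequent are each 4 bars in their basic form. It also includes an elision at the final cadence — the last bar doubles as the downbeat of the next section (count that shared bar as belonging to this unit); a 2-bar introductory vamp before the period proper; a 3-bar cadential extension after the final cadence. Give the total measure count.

13 measures

Basic contrasting period: 4 + 4 = 8 bars.
8 (basic form) + 2 (introduction) + 3 (cadential extension) = 13.
The elision shares a bar with the next section but does not change this unit's count.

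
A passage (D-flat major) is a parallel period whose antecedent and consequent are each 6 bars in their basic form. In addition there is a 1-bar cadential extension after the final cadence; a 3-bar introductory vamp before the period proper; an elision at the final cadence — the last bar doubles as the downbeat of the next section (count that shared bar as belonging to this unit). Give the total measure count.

16 measures

Basic parallel period: 6 + 6 = 12 bars.
12 (basic form) + 1 (cadential extension) + 3 (introduction) = 16.
The elision shares a bar with the next section but does not change this unit's count.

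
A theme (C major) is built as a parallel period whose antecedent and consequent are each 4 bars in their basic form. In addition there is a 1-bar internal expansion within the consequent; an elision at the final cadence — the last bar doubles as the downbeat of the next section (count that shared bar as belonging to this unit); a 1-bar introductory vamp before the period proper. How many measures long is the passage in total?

10 measures

Basic parallel period: 4 + 4 = 8 bars.
8 (basic form) + 1 (internal expansion) + 1 (introduction) = 10.
The elision shares a bar with the next section but does not change this unit's count.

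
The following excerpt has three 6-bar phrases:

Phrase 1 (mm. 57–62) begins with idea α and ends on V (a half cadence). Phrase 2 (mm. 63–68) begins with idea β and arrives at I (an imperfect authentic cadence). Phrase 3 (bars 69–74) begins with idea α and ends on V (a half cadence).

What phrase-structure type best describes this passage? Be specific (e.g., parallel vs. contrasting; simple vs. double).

phrase group

The final phrase closes with a half cadence, which is not stronger than the preceding imperfect authentic cadence; the 3 phrases lack an overall antecedent–consequent design and so form a phrase group.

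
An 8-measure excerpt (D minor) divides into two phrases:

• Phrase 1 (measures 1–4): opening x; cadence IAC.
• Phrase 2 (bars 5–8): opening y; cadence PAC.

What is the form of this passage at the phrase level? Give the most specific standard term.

Phrase 1 ends with an imperfect authentic cadence (weaker) and phrase 2 with a perfect authentic cadence (stronger): antecedent + consequent = a period.
The two phrases open with different material (x / y), so the period is contrasting.

contrasting period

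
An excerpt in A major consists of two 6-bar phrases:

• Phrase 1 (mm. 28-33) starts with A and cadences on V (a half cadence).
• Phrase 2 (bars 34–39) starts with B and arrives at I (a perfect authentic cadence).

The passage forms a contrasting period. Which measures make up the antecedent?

The antecedent is the phrase ending with the weaker cadence (half cadence, phrase 1) and the consequent the one ending more conclusively (perfect authentic cadence, phrase 2); the antecedent is bars 28–33.

measures 28–33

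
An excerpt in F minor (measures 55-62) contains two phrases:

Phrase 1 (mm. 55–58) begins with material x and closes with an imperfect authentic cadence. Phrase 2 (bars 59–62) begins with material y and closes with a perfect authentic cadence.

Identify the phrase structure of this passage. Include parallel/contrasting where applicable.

Phrase 1 ends with an imperfect authentic cadence (weaker) and phrase 2 with a perfect authentic cadence (stronger): antecedent + consequent = a period.
The two phrases open with different material (x / y), so the period is contrasting.

contrasting period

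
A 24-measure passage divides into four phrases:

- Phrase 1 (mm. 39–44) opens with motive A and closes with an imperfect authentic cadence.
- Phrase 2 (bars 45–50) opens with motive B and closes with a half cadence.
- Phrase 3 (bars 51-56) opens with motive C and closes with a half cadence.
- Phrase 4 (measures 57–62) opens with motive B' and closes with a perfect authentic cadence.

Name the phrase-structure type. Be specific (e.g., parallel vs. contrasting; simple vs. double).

contrasting double period

Four phrases in two halves: the first half (mm. 39–50) ends with a half cadence, the second (measures 51–62) with a perfect authentic cadence — a large antecedent–consequent pair, i.e. a double period.
Phrase 3 begins with different material from phrase 1, making it contrasting.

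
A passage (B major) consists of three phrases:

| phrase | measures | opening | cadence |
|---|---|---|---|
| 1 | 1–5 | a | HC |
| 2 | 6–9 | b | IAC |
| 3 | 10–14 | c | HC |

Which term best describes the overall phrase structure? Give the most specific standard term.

The final phrase closes with a half cadence, which is not stronger than the preceding imperfect authentic cadence; the 3 phrases lack an overall antecedent–consequent design and so form a phrase group.

phrase group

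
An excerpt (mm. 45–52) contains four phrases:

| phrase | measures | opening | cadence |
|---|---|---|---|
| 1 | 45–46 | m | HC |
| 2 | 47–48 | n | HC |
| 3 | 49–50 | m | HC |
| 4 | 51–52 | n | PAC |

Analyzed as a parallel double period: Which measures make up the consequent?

measures 49–52

In a double period the four phrases pair into a large antecedent (phrases 1–2, ending half cadence) and a large consequent (phrases 3–4, ending perfect authentic cadence). The consequent spans mm. 49–52.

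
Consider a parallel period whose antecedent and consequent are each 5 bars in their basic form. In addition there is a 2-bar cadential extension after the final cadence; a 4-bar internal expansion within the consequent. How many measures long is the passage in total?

16 measures

Basic parallel period: 5 + 5 = 10 bars.
10 (basic form) + 2 (cadential extension) + 4 (internal expansion) = 16.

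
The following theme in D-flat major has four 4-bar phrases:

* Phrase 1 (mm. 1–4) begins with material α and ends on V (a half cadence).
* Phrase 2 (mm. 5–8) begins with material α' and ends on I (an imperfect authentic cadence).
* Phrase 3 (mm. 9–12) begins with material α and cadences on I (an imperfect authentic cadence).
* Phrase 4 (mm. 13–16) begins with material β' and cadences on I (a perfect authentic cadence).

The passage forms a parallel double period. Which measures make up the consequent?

measures 9–16

In a double period the four phrases pair into a large antecedent (phrases 1–2, ending imperfect authentic cadence) and a large consequent (phrases 3–4, ending perfect authentic cadence). The consequent spans mm. 9–16.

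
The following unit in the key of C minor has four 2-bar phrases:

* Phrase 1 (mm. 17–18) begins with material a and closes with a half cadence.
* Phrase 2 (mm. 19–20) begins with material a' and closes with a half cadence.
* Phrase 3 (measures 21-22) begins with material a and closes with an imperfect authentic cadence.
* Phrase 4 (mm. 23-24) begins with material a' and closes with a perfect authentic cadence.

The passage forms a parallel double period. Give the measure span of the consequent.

measures 21–24

In a double period the first pair of phrases (ending half cadence) is the large antecedent and the second pair (ending perfect authentic cadence) is the large consequent; the consequent is measures 21–24.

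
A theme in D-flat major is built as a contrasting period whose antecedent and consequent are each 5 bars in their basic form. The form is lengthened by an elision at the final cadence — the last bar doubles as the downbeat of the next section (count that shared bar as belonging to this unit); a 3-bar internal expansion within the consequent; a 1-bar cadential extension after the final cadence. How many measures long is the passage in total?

Basic contrasting period: 5 + 5 = 10 bars.
10 (basic form) + 3 (internal expansion) + 1 (cadential extension) = 14.
The elision shares a bar with the next section but does not change this unit's count.

14 measures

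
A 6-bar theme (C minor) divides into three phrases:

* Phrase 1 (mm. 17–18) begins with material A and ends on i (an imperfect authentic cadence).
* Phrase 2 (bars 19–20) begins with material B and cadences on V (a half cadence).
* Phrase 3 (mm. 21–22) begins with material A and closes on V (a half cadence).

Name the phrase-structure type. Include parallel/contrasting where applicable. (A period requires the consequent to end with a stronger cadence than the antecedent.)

phrase group

The final phrase closes with a half cadence, which is not stronger than the preceding half cadence; the 3 phrases lack an overall antecedent–consequent design and so form a phrase group.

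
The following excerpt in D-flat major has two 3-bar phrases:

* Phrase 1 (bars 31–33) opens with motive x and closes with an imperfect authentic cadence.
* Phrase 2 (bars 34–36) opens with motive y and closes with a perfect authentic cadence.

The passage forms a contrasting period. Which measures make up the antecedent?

measures 31–33

The phrase ending with the weaker cadence (imperfect authentic cadence) is the antecedent; the one ending more conclusively (perfect authentic cadence) is the consequent. The antecedent is measures 31–33.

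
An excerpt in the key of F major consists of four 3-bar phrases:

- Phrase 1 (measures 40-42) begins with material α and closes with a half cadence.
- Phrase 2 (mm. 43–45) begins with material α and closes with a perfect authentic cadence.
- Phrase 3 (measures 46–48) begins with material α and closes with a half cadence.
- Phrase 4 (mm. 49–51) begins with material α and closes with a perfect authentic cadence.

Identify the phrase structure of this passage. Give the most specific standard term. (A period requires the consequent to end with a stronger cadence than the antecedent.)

repeated period

The cadence pattern HC–PAC–HC–PAC is weak–strong twice, and phrases 3–4 restate phrases 1–2: a period heard twice, not a double period (which would end weakly at phrase 2).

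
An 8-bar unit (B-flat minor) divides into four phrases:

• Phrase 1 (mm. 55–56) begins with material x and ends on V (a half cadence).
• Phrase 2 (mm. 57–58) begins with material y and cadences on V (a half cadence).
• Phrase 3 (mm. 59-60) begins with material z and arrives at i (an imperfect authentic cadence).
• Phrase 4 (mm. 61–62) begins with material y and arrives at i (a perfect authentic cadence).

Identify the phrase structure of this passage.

Four phrases in two halves: the first half (bars 55-58) ends with a half cadence, the second (bars 59–62) with a perfect authentic cadence — a large antecedent–consequent pair, i.e. a double period.
Phrase 3 begins with different material from phrase 1, making it contrasting.

contrasting double period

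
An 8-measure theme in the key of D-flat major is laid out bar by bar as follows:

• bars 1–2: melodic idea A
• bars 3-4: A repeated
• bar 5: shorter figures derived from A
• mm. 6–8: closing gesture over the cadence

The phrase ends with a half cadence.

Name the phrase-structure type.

Basic idea (mm. 1–2) + its repetition (measures 3–4) form the presentation; fragmentation and cadence (mm. 5–8) form the continuation — the 8-bar whole is a sentence.

sentence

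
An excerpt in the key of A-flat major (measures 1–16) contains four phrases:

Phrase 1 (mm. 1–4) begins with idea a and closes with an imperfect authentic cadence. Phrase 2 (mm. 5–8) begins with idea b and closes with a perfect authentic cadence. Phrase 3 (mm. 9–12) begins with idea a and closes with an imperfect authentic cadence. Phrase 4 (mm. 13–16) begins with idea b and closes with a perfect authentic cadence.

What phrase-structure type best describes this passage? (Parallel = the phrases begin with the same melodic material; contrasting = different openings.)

The cadence pattern IAC–PAC–IAC–PAC is weak–strong twice, and phrases 3–4 restate phrases 1–2: a period heard twice, not a double period (which would end weakly at phrase 2).

repeated period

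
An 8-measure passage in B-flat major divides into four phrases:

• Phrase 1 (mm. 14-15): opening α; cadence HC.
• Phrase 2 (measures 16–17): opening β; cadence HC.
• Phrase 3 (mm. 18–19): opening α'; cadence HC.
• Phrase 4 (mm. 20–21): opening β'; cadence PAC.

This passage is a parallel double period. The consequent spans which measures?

measures 18–21

In a double period the four phrases pair into a large antecedent (phrases 1–2, ending half cadence) and a large consequent (phrases 3–4, ending perfect authentic cadence). The consequent spans measures 18–21.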